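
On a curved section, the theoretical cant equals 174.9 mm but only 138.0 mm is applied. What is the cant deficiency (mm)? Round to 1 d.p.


Cant deficiency = equilibrium cant - actual cant
CD = 174.9 - 138.0
CD = 36.9 mm

36.9


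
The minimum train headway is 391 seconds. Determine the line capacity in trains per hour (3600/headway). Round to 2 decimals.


Capacity = 3600 / headway
Capacity = 3600 / 391
Capacity = 9.21 trains/hour

9.21


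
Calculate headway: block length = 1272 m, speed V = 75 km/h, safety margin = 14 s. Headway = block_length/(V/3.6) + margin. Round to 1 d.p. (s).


V = 75 / 3.6 = 20.8333 m/s
Block traversal time = 1272 / 20.8333 = 61.056 s
Headway = 61.056 + 14
Headway = 75.1 s

75.1


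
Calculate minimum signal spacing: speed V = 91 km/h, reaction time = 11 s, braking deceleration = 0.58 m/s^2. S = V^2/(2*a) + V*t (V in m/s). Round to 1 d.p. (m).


V = 91 / 3.6 = 25.2778 m/s
Braking distance = 25.2778^2 / (2*0.58) = 550.8328 m
Sighting distance = 25.2778 * 11 = 278.0556 m
S = 550.8328 + 278.0556 = 828.9 m

828.9


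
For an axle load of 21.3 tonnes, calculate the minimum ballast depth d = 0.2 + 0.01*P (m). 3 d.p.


d = 0.2 + 0.01 * 21.3
d = 0.2 + 0.213
d = 0.413 m

0.413


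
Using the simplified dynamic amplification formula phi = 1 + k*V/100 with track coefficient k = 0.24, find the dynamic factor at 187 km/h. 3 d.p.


phi = 1 + k * V / 100
phi = 1 + 0.24 * 187 / 100
phi = 1 + 0.4488
phi = 1.449

1.449


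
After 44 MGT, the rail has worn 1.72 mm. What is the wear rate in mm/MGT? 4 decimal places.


Wear rate = total wear / cumulative tonnage
Rate = 1.72 / 44
Rate = 0.0391 mm/MGT

0.0391


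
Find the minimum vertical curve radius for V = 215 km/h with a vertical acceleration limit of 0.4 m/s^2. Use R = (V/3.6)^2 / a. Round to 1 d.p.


Convert speed: V = 215 / 3.6 = 59.7222 m/s
V^2 = 3566.7438 m^2/s^2
R_v = 3566.7438 / 0.4
R_v = 8916.9 m

8916.9


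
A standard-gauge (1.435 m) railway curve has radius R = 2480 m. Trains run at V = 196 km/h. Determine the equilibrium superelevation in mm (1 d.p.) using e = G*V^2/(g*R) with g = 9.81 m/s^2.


Convert speed: V = 196 / 3.6 = 54.4444 m/s
Apply formula: e = 1.435 * 54.4444^2 / (9.81 * 2480)
e = 1.435 * 2964.1975 / 24328.8
e = 0.174839 m = 174.8 mm

174.8


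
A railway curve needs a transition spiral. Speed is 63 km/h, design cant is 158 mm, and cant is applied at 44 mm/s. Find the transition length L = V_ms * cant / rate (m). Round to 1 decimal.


Convert speed: V = 63 / 3.6 = 17.5 m/s
L = 17.5 * 158 / 44
L = 2765.0 / 44
L = 62.8 m

62.8


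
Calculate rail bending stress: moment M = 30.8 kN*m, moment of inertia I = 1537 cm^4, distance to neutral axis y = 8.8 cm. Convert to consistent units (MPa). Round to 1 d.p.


Convert units:
M = 30.8 kN*m = 30800000 N*mm
y = 8.8 cm = 88 mm
I = 1537 cm^4 = 15370000 mm^4
sigma = 30800000 * 88 / 15370000
sigma = 176.3 MPa

176.3


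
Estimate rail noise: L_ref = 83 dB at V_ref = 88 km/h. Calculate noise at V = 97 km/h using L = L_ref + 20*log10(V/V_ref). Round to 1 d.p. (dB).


V/V_ref = 97 / 88 = 1.102273
log10(1.102273) = 0.042289
20 * 0.042289 = 0.8458
L = 83 + 0.8458 = 83.8 dB

83.8


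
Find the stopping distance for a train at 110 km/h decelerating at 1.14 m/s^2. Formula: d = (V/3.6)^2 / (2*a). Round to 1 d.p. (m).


Convert speed: V = 110 / 3.6 = 30.5556 m/s
V^2 = 933.642
d = 933.642 / (2 * 1.14)
d = 933.642 / 2.28
d = 409.5 m

409.5


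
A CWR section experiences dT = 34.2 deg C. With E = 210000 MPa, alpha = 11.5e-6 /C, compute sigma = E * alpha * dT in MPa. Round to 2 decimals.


sigma = E * alpha * dT
sigma = 210000 * 11.5e-6 * 34.2
sigma = 2.415 * 34.2
sigma = 82.59 MPa

82.59


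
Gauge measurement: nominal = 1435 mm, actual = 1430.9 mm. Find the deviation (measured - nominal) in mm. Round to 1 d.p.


Deviation = measured - nominal
Deviation = 1430.9 - 1435
Deviation = -4.1 mm

-4.1


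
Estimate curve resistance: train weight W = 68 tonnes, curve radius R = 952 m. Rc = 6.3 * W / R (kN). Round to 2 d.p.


Rc = 6.3 * W / R
Rc = 6.3 * 68 / 952
Rc = 428.4 / 952
Rc = 0.45 kN

0.45


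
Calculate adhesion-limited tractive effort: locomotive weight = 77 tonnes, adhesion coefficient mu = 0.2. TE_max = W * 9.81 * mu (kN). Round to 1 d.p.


TE_max = W * g * mu
TE_max = 77 * 9.81 * 0.2
TE_max = 755.37 * 0.2
TE_max = 151.1 kN

151.1


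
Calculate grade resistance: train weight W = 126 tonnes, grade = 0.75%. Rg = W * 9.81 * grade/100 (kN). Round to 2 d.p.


Rg = W * 9.81 * grade / 100
Rg = 126 * 9.81 * 0.75 / 100
Rg = 1236.06 * 0.0075
Rg = 9.27 kN

9.27


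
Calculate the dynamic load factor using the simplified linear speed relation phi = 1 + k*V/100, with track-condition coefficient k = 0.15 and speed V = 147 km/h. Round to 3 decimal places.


phi = 1 + k * V / 100
phi = 1 + 0.15 * 147 / 100
phi = 1 + 0.2205
phi = 1.221

1.221


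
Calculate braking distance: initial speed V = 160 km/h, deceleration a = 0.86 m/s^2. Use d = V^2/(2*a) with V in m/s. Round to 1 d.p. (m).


Convert speed: V = 160 / 3.6 = 44.4444 m/s
V^2 = 1975.3086
d = 1975.3086 / (2 * 0.86)
d = 1975.3086 / 1.72
d = 1148.4 m

1148.4


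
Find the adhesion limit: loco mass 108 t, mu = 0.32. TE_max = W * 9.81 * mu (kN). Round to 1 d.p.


TE_max = W * g * mu
TE_max = 108 * 9.81 * 0.32
TE_max = 1059.48 * 0.32
TE_max = 339.0 kN

339.0


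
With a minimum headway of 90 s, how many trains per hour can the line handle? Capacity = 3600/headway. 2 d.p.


Capacity = 3600 / headway
Capacity = 3600 / 90
Capacity = 40.00 trains/hour

40.00


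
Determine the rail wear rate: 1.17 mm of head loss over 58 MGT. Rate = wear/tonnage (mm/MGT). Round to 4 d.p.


Wear rate = total wear / cumulative tonnage
Rate = 1.17 / 58
Rate = 0.0202 mm/MGT

0.0202


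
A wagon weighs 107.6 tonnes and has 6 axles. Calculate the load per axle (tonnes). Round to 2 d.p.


Load per axle = total weight / number of axles
Load = 107.6 / 6
Load = 17.93 tonnes

17.93


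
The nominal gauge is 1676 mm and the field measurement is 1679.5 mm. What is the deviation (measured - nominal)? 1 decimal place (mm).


Deviation = measured - nominal
Deviation = 1679.5 - 1676
Deviation = 3.5 mm

3.5


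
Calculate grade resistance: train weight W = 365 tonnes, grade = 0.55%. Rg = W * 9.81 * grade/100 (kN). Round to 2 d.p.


Rg = W * 9.81 * grade / 100
Rg = 365 * 9.81 * 0.55 / 100
Rg = 3580.65 * 0.0055
Rg = 19.69 kN

19.69


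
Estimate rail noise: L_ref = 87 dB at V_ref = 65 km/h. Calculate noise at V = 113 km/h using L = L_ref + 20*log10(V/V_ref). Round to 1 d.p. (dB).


V/V_ref = 113 / 65 = 1.738462
log10(1.738462) = 0.240165
20 * 0.240165 = 4.8033
L = 87 + 4.8033 = 91.8 dB

91.8


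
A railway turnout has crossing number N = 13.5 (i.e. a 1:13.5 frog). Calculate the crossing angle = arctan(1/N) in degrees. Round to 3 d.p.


1/N = 1/13.5 = 0.074074
angle = arctan(0.074074) = 0.073939 rad
angle = 0.073939 * 180/pi = 4.236 degrees

4.236


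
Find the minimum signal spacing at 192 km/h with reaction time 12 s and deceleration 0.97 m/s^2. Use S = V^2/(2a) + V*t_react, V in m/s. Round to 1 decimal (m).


V = 192 / 3.6 = 53.3333 m/s
Braking distance = 53.3333^2 / (2*0.97) = 1466.2085 m
Sighting distance = 53.3333 * 12 = 640.0 m
S = 1466.2085 + 640.0 = 2106.2 m

2106.2


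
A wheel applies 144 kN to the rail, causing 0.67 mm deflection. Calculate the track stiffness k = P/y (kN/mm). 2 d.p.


Track stiffness k = P / y
k = 144 / 0.67
k = 214.93 kN/mm

214.93


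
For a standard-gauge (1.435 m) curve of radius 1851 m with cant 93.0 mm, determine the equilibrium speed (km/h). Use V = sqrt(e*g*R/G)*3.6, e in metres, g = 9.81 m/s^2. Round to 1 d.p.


Convert cant: e = 93.0 mm = 0.0930 m
V_ms = sqrt(0.0930 * 9.81 * 1851 / 1.435)
V_ms = sqrt(1176.810334) = 34.3047 m/s
V = 34.3047 * 3.6 = 123.5 km/h

123.5


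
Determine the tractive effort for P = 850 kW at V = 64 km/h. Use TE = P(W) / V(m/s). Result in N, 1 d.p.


Convert: P = 850 kW = 850000 W
V = 64 / 3.6 = 17.7778 m/s
TE = 850000 / 17.7778
TE = 47812.5 N

47812.5


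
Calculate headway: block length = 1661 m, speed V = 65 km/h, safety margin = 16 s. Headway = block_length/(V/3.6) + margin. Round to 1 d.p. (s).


V = 65 / 3.6 = 18.0556 m/s
Block traversal time = 1661 / 18.0556 = 91.9938 s
Headway = 91.9938 + 16
Headway = 108.0 s

108.0


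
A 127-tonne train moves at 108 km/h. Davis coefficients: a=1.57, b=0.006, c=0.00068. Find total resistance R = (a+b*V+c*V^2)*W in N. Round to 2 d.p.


b*V = 0.006 * 108 = 0.648
c*V^2 = 0.00068 * 11664 = 7.93152
R_per_t = 1.57 + 0.648 + 7.93152 = 10.14952 N/t
R_total = 10.14952 * 127 = 1288.99 N

1288.99


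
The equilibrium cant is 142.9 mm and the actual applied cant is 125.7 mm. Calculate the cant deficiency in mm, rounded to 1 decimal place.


Cant deficiency = equilibrium cant - actual cant
CD = 142.9 - 125.7
CD = 17.2 mm

17.2


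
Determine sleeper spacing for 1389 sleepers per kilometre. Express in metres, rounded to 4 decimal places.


Spacing = 1000 m / number of sleepers
Spacing = 1000 / 1389
Spacing = 0.7199 m

0.7199


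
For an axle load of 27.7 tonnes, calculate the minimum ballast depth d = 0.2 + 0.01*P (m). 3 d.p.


d = 0.2 + 0.01 * 27.7
d = 0.2 + 0.277
d = 0.477 m

0.477


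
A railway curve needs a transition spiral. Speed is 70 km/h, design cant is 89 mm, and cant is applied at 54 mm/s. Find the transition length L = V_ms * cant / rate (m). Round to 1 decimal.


Convert speed: V = 70 / 3.6 = 19.4444 m/s
L = 19.4444 * 89 / 54
L = 1730.5556 / 54
L = 32.0 m

32.0


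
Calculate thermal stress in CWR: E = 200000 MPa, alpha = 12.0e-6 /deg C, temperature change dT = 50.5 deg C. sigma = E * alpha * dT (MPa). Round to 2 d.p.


sigma = E * alpha * dT
sigma = 200000 * 12.0e-6 * 50.5
sigma = 2.4 * 50.5
sigma = 121.20 MPa

121.20


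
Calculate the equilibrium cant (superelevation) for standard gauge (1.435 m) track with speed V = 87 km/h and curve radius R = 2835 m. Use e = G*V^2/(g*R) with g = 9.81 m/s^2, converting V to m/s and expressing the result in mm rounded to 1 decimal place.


Convert speed: V = 87 / 3.6 = 24.1667 m/s
Apply formula: e = 1.435 * 24.1667^2 / (9.81 * 2835)
e = 1.435 * 584.0278 / 27811.35
e = 0.030134 m = 30.1 mm

30.1


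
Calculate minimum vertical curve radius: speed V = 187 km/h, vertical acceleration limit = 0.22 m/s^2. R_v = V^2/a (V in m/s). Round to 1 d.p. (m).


Convert speed: V = 187 / 3.6 = 51.9444 m/s
V^2 = 2698.2253 m^2/s^2
R_v = 2698.2253 / 0.22
R_v = 12264.7 m

12264.7


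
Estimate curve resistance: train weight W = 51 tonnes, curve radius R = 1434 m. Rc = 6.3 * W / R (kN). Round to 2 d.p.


Rc = 6.3 * W / R
Rc = 6.3 * 51 / 1434
Rc = 321.3 / 1434
Rc = 0.22 kN

0.22


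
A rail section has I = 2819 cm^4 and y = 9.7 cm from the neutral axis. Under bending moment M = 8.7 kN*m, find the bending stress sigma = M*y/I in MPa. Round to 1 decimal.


Convert units:
M = 8.7 kN*m = 8700000 N*mm
y = 9.7 cm = 97 mm
I = 2819 cm^4 = 28190000 mm^4
sigma = 8700000 * 97 / 28190000
sigma = 29.9 MPa

29.9


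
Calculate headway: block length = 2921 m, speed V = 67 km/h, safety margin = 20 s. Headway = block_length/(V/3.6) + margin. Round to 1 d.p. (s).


V = 67 / 3.6 = 18.6111 m/s
Block traversal time = 2921 / 18.6111 = 156.9493 s
Headway = 156.9493 + 20
Headway = 176.9 s

176.9


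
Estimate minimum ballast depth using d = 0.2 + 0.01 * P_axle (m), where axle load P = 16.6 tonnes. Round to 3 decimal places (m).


d = 0.2 + 0.01 * 16.6
d = 0.2 + 0.166
d = 0.366 m

0.366


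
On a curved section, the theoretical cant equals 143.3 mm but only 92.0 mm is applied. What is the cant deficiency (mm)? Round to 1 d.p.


Cant deficiency = equilibrium cant - actual cant
CD = 143.3 - 92.0
CD = 51.3 mm

51.3


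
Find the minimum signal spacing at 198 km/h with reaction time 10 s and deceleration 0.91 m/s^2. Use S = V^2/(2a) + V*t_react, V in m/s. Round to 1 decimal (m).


V = 198 / 3.6 = 55.0 m/s
Braking distance = 55.0^2 / (2*0.91) = 1662.0879 m
Sighting distance = 55.0 * 10 = 550.0 m
S = 1662.0879 + 550.0 = 2212.1 m

2212.1


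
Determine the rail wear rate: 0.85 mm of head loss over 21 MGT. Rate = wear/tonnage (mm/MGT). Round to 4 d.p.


Wear rate = total wear / cumulative tonnage
Rate = 0.85 / 21
Rate = 0.0405 mm/MGT

0.0405


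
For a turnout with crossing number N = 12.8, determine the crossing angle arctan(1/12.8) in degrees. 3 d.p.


1/N = 1/12.8 = 0.078125
angle = arctan(0.078125) = 0.077967 rad
angle = 0.077967 * 180/pi = 4.467 degrees

4.467


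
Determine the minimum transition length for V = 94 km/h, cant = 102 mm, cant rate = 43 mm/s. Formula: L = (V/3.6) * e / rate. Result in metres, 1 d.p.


Convert speed: V = 94 / 3.6 = 26.1111 m/s
L = 26.1111 * 102 / 43
L = 2663.3333 / 43
L = 61.9 m

61.9


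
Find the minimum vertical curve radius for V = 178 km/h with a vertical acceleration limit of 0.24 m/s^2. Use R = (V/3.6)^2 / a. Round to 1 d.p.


Convert speed: V = 178 / 3.6 = 49.4444 m/s
V^2 = 2444.7531 m^2/s^2
R_v = 2444.7531 / 0.24
R_v = 10186.5 m

10186.5


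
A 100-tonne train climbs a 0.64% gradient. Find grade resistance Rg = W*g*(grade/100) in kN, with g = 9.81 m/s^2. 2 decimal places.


Rg = W * 9.81 * grade / 100
Rg = 100 * 9.81 * 0.64 / 100
Rg = 981.0 * 0.0064
Rg = 6.28 kN

6.28


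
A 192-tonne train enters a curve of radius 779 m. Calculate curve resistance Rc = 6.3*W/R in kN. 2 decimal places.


Rc = 6.3 * W / R
Rc = 6.3 * 192 / 779
Rc = 1209.6 / 779
Rc = 1.55 kN

1.55


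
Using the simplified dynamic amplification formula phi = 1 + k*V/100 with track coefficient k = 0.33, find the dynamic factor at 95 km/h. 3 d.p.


phi = 1 + k * V / 100
phi = 1 + 0.33 * 95 / 100
phi = 1 + 0.3135
phi = 1.314

1.314


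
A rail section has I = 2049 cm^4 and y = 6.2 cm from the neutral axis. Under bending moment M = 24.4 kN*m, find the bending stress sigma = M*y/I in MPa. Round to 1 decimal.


Convert units:
M = 24.4 kN*m = 24400000 N*mm
y = 6.2 cm = 62 mm
I = 2049 cm^4 = 20490000 mm^4
sigma = 24400000 * 62 / 20490000
sigma = 73.8 MPa

73.8


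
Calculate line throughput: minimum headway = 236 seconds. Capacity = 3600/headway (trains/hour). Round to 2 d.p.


Capacity = 3600 / headway
Capacity = 3600 / 236
Capacity = 15.25 trains/hour

15.25


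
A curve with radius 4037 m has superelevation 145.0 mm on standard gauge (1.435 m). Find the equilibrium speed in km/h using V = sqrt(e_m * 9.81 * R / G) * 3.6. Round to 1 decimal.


Convert cant: e = 145.0 mm = 0.1450 m
V_ms = sqrt(0.1450 * 9.81 * 4037 / 1.435)
V_ms = sqrt(4001.693833) = 63.2589 m/s
V = 63.2589 * 3.6 = 227.7 km/h

227.7


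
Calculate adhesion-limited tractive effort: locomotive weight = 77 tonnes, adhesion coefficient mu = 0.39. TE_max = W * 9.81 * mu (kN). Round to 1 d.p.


TE_max = W * g * mu
TE_max = 77 * 9.81 * 0.39
TE_max = 755.37 * 0.39
TE_max = 294.6 kN

294.6


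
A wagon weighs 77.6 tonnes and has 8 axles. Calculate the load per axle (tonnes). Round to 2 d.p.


Load per axle = total weight / number of axles
Load = 77.6 / 8
Load = 9.70 tonnes

9.70


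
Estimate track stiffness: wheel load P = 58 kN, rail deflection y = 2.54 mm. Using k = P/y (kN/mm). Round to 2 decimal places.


Track stiffness k = P / y
k = 58 / 2.54
k = 22.83 kN/mm

22.83


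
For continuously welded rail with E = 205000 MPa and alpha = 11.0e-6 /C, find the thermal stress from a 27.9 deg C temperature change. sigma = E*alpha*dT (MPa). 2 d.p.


sigma = E * alpha * dT
sigma = 205000 * 11.0e-6 * 27.9
sigma = 2.255 * 27.9
sigma = 62.91 MPa

62.91


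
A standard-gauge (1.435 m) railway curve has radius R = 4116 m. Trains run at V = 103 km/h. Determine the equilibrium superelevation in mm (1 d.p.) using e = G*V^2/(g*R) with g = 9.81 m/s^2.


Convert speed: V = 103 / 3.6 = 28.6111 m/s
Apply formula: e = 1.435 * 28.6111^2 / (9.81 * 4116)
e = 1.435 * 818.5957 / 40377.96
e = 0.029092 m = 29.1 mm

29.1


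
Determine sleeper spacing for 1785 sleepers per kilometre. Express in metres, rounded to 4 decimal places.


Spacing = 1000 m / number of sleepers
Spacing = 1000 / 1785
Spacing = 0.5602 m

0.5602


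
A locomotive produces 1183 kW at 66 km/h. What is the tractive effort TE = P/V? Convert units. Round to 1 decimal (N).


Convert: P = 1183 kW = 1183000 W
V = 66 / 3.6 = 18.3333 m/s
TE = 1183000 / 18.3333
TE = 64527.3 N

64527.3


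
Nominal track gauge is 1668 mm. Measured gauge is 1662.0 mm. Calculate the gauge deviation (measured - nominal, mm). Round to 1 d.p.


Deviation = measured - nominal
Deviation = 1662.0 - 1668
Deviation = -6.0 mm

-6.0


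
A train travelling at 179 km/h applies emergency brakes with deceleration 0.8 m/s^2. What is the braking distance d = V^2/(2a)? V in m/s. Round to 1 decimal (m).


Convert speed: V = 179 / 3.6 = 49.7222 m/s
V^2 = 2472.2994
d = 2472.2994 / (2 * 0.8)
d = 2472.2994 / 1.6
d = 1545.2 m

1545.2


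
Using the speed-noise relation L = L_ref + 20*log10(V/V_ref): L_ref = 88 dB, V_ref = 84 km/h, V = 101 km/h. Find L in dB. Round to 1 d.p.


V/V_ref = 101 / 84 = 1.202381
log10(1.202381) = 0.080042
20 * 0.080042 = 1.6008
L = 88 + 1.6008 = 89.6 dB

89.6


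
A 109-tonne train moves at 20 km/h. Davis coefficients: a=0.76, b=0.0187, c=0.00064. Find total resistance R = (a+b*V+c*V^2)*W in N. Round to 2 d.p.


b*V = 0.0187 * 20 = 0.374
c*V^2 = 0.00064 * 400 = 0.256
R_per_t = 0.76 + 0.374 + 0.256 = 1.39 N/t
R_total = 1.39 * 109 = 151.51 N

151.51


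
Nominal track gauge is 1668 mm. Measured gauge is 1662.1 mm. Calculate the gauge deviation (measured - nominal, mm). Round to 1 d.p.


Deviation = measured - nominal
Deviation = 1662.1 - 1668
Deviation = -5.9 mm

-5.9


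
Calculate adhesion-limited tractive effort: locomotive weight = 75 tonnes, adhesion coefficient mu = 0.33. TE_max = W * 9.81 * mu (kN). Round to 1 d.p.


TE_max = W * g * mu
TE_max = 75 * 9.81 * 0.33
TE_max = 735.75 * 0.33
TE_max = 242.8 kN

242.8


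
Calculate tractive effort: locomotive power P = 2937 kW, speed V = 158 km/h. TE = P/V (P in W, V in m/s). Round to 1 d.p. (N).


Convert: P = 2937 kW = 2937000 W
V = 158 / 3.6 = 43.8889 m/s
TE = 2937000 / 43.8889
TE = 66919.0 N

66919.0


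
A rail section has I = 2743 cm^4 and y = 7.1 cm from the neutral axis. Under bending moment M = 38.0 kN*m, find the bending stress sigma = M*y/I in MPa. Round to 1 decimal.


Convert units:
M = 38.0 kN*m = 38000000 N*mm
y = 7.1 cm = 71 mm
I = 2743 cm^4 = 27430000 mm^4
sigma = 38000000 * 71 / 27430000
sigma = 98.4 MPa

98.4


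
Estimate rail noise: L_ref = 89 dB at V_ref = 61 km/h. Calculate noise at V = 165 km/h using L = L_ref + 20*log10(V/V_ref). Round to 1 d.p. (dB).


V/V_ref = 165 / 61 = 2.704918
log10(2.704918) = 0.432154
20 * 0.432154 = 8.6431
L = 89 + 8.6431 = 97.6 dB

97.6


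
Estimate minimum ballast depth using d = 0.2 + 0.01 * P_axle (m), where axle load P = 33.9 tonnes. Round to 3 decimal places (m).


d = 0.2 + 0.01 * 33.9
d = 0.2 + 0.339
d = 0.539 m

0.539


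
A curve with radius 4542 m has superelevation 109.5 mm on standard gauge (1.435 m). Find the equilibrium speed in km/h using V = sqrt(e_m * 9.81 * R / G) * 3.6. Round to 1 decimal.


Convert cant: e = 109.5 mm = 0.1095 m
V_ms = sqrt(0.1095 * 9.81 * 4542 / 1.435)
V_ms = sqrt(3399.995603) = 58.3095 m/s
V = 58.3095 * 3.6 = 209.9 km/h

209.9


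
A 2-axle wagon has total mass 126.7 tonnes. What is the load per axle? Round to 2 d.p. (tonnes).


Load per axle = total weight / number of axles
Load = 126.7 / 2
Load = 63.35 tonnes

63.35


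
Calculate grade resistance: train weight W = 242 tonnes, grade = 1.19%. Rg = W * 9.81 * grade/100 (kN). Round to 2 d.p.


Rg = W * 9.81 * grade / 100
Rg = 242 * 9.81 * 1.19 / 100
Rg = 2374.02 * 0.0119
Rg = 28.25 kN

28.25


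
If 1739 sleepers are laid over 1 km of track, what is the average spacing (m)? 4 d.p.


Spacing = 1000 m / number of sleepers
Spacing = 1000 / 1739
Spacing = 0.5750 m

0.5750


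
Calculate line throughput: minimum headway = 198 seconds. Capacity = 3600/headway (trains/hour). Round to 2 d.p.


Capacity = 3600 / headway
Capacity = 3600 / 198
Capacity = 18.18 trains/hour

18.18


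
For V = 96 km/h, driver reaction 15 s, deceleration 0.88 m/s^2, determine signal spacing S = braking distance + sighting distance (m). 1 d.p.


V = 96 / 3.6 = 26.6667 m/s
Braking distance = 26.6667^2 / (2*0.88) = 404.0404 m
Sighting distance = 26.6667 * 15 = 400.0 m
S = 404.0404 + 400.0 = 804.0 m

804.0


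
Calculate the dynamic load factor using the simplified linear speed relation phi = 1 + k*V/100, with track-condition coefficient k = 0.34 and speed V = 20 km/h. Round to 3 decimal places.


phi = 1 + k * V / 100
phi = 1 + 0.34 * 20 / 100
phi = 1 + 0.068
phi = 1.068

1.068


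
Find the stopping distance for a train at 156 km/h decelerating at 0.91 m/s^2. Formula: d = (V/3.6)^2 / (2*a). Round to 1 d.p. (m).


Convert speed: V = 156 / 3.6 = 43.3333 m/s
V^2 = 1877.7778
d = 1877.7778 / (2 * 0.91)
d = 1877.7778 / 1.82
d = 1031.7 m

1031.7


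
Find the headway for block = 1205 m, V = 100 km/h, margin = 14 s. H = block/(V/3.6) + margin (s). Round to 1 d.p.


V = 100 / 3.6 = 27.7778 m/s
Block traversal time = 1205 / 27.7778 = 43.38 s
Headway = 43.38 + 14
Headway = 57.4 s

57.4


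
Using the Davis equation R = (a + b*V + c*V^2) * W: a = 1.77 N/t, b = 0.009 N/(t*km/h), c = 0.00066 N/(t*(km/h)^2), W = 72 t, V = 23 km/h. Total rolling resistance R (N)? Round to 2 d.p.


b*V = 0.009 * 23 = 0.207
c*V^2 = 0.00066 * 529 = 0.34914
R_per_t = 1.77 + 0.207 + 0.34914 = 2.32614 N/t
R_total = 2.32614 * 72 = 167.48 N

167.48


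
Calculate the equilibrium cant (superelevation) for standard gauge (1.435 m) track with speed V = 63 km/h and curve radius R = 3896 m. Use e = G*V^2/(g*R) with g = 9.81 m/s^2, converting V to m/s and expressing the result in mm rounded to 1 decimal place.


Convert speed: V = 63 / 3.6 = 17.5 m/s
Apply formula: e = 1.435 * 17.5^2 / (9.81 * 3896)
e = 1.435 * 306.25 / 38219.76
e = 0.011498 m = 11.5 mm

11.5


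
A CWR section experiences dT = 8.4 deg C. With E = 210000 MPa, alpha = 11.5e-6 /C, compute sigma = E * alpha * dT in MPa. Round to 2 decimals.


sigma = E * alpha * dT
sigma = 210000 * 11.5e-6 * 8.4
sigma = 2.415 * 8.4
sigma = 20.29 MPa

20.29


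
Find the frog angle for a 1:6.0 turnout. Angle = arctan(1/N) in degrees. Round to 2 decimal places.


1/N = 1/6.0 = 0.166667
angle = arctan(0.166667) = 0.165149 rad
angle = 0.165149 * 180/pi = 9.46 degrees

9.46


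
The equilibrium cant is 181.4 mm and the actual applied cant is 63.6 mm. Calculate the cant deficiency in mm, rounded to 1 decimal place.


Cant deficiency = equilibrium cant - actual cant
CD = 181.4 - 63.6
CD = 117.8 mm

117.8


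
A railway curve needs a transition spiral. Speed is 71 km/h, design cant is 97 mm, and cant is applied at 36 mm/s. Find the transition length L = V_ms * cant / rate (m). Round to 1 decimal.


Convert speed: V = 71 / 3.6 = 19.7222 m/s
L = 19.7222 * 97 / 36
L = 1913.0556 / 36
L = 53.1 m

53.1


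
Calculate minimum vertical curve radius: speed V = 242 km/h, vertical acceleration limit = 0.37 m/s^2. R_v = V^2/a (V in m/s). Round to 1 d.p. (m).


Convert speed: V = 242 / 3.6 = 67.2222 m/s
V^2 = 4518.8272 m^2/s^2
R_v = 4518.8272 / 0.37
R_v = 12213.0 m

12213.0


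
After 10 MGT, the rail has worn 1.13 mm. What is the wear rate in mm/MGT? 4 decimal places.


Wear rate = total wear / cumulative tonnage
Rate = 1.13 / 10
Rate = 0.1130 mm/MGT

0.1130


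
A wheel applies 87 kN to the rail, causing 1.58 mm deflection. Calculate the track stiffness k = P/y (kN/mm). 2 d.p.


Track stiffness k = P / y
k = 87 / 1.58
k = 55.06 kN/mm

55.06


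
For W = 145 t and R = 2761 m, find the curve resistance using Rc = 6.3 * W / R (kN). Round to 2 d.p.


Rc = 6.3 * W / R
Rc = 6.3 * 145 / 2761
Rc = 913.5 / 2761
Rc = 0.33 kN

0.33


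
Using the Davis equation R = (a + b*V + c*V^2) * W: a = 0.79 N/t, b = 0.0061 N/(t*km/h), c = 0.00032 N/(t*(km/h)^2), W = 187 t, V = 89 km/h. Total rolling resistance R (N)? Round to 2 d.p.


b*V = 0.0061 * 89 = 0.5429
c*V^2 = 0.00032 * 7921 = 2.53472
R_per_t = 0.79 + 0.5429 + 2.53472 = 3.86762 N/t
R_total = 3.86762 * 187 = 723.24 N

723.24


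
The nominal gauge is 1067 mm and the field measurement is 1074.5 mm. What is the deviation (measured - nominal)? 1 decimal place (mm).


Deviation = measured - nominal
Deviation = 1074.5 - 1067
Deviation = 7.5 mm

7.5


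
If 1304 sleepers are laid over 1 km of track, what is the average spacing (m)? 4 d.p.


Spacing = 1000 m / number of sleepers
Spacing = 1000 / 1304
Spacing = 0.7669 m

0.7669


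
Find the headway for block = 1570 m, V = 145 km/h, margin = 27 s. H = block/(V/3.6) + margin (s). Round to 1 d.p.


V = 145 / 3.6 = 40.2778 m/s
Block traversal time = 1570 / 40.2778 = 38.9793 s
Headway = 38.9793 + 27
Headway = 66.0 s

66.0


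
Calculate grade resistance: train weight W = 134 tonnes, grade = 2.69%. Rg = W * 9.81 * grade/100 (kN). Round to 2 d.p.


Rg = W * 9.81 * grade / 100
Rg = 134 * 9.81 * 2.69 / 100
Rg = 1314.54 * 0.0269
Rg = 35.36 kN

35.36


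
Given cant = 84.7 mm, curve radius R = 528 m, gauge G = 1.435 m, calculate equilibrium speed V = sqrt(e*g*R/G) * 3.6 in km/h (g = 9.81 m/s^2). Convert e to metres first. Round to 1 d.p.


Convert cant: e = 84.7 mm = 0.0847 m
V_ms = sqrt(0.0847 * 9.81 * 528 / 1.435)
V_ms = sqrt(305.727454) = 17.4851 m/s
V = 17.4851 * 3.6 = 62.9 km/h

62.9


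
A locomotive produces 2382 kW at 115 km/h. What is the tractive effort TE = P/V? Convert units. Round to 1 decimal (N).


Convert: P = 2382 kW = 2382000 W
V = 115 / 3.6 = 31.9444 m/s
TE = 2382000 / 31.9444
TE = 74567.0 N

74567.0


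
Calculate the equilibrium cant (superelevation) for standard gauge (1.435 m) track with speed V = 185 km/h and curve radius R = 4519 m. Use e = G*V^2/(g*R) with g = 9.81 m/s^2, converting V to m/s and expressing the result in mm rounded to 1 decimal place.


Convert speed: V = 185 / 3.6 = 51.3889 m/s
Apply formula: e = 1.435 * 51.3889^2 / (9.81 * 4519)
e = 1.435 * 2640.8179 / 44331.39
e = 0.085483 m = 85.5 mm

85.5


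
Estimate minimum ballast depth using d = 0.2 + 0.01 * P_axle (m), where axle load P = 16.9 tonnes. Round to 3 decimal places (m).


d = 0.2 + 0.01 * 16.9
d = 0.2 + 0.169
d = 0.369 m

0.369


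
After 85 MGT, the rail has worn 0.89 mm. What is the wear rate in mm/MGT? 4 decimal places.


Wear rate = total wear / cumulative tonnage
Rate = 0.89 / 85
Rate = 0.0105 mm/MGT

0.0105


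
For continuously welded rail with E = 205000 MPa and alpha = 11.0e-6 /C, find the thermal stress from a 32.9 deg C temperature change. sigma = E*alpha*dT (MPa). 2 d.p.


sigma = E * alpha * dT
sigma = 205000 * 11.0e-6 * 32.9
sigma = 2.255 * 32.9
sigma = 74.19 MPa

74.19


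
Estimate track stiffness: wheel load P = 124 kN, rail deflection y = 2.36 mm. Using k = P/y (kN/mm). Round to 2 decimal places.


Track stiffness k = P / y
k = 124 / 2.36
k = 52.54 kN/mm

52.54


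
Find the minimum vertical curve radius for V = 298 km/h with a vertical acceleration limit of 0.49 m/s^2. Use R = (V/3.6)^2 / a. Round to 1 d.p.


Convert speed: V = 298 / 3.6 = 82.7778 m/s
V^2 = 6852.1605 m^2/s^2
R_v = 6852.1605 / 0.49
R_v = 13984.0 m

13984.0


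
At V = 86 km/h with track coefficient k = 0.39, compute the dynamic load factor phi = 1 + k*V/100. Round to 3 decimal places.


phi = 1 + k * V / 100
phi = 1 + 0.39 * 86 / 100
phi = 1 + 0.3354
phi = 1.335

1.335


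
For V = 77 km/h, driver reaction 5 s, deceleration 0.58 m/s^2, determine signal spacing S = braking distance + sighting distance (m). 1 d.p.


V = 77 / 3.6 = 21.3889 m/s
Braking distance = 21.3889^2 / (2*0.58) = 394.3832 m
Sighting distance = 21.3889 * 5 = 106.9444 m
S = 394.3832 + 106.9444 = 501.3 m

501.3


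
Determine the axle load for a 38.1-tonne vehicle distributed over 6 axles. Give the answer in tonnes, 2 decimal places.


Load per axle = total weight / number of axles
Load = 38.1 / 6
Load = 6.35 tonnes

6.35


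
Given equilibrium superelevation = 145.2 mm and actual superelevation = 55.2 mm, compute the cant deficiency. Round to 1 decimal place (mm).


Cant deficiency = equilibrium cant - actual cant
CD = 145.2 - 55.2
CD = 90.0 mm

90.0


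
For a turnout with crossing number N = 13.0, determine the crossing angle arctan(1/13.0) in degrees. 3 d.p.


1/N = 1/13.0 = 0.076923
angle = arctan(0.076923) = 0.076772 rad
angle = 0.076772 * 180/pi = 4.399 degrees

4.399


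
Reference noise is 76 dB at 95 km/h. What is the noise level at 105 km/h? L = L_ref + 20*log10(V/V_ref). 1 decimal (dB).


V/V_ref = 105 / 95 = 1.105263
log10(1.105263) = 0.043466
20 * 0.043466 = 0.8693
L = 76 + 0.8693 = 76.9 dB

76.9


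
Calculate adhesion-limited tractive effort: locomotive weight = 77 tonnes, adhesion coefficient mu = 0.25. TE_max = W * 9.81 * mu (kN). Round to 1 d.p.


TE_max = W * g * mu
TE_max = 77 * 9.81 * 0.25
TE_max = 755.37 * 0.25
TE_max = 188.8 kN

188.8


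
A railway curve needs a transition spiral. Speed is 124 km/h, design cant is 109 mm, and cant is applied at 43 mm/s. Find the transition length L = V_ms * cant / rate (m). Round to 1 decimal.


Convert speed: V = 124 / 3.6 = 34.4444 m/s
L = 34.4444 * 109 / 43
L = 3754.4444 / 43
L = 87.3 m

87.3


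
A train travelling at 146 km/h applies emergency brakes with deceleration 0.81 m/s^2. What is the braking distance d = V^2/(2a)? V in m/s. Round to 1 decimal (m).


Convert speed: V = 146 / 3.6 = 40.5556 m/s
V^2 = 1644.7531
d = 1644.7531 / (2 * 0.81)
d = 1644.7531 / 1.62
d = 1015.3 m

1015.3


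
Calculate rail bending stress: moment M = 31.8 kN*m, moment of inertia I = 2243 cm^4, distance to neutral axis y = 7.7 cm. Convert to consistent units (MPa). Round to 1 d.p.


Convert units:
M = 31.8 kN*m = 31800000 N*mm
y = 7.7 cm = 77 mm
I = 2243 cm^4 = 22430000 mm^4
sigma = 31800000 * 77 / 22430000
sigma = 109.2 MPa

109.2


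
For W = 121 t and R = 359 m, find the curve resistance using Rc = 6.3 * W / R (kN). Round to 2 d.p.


Rc = 6.3 * W / R
Rc = 6.3 * 121 / 359
Rc = 762.3 / 359
Rc = 2.12 kN

2.12


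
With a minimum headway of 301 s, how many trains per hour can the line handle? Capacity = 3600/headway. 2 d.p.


Capacity = 3600 / headway
Capacity = 3600 / 301
Capacity = 11.96 trains/hour

11.96


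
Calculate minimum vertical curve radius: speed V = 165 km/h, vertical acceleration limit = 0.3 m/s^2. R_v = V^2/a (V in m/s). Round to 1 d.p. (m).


Convert speed: V = 165 / 3.6 = 45.8333 m/s
V^2 = 2100.6944 m^2/s^2
R_v = 2100.6944 / 0.3
R_v = 7002.3 m

7002.3


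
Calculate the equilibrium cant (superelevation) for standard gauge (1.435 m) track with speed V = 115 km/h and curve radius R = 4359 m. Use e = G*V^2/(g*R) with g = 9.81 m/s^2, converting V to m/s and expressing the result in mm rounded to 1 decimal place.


Convert speed: V = 115 / 3.6 = 31.9444 m/s
Apply formula: e = 1.435 * 31.9444^2 / (9.81 * 4359)
e = 1.435 * 1020.4475 / 42761.79
e = 0.034244 m = 34.2 mm

34.2


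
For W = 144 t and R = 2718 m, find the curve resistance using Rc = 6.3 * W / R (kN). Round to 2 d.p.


Rc = 6.3 * W / R
Rc = 6.3 * 144 / 2718
Rc = 907.2 / 2718
Rc = 0.33 kN

0.33


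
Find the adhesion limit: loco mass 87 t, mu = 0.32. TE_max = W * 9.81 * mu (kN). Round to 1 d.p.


TE_max = W * g * mu
TE_max = 87 * 9.81 * 0.32
TE_max = 853.47 * 0.32
TE_max = 273.1 kN

273.1


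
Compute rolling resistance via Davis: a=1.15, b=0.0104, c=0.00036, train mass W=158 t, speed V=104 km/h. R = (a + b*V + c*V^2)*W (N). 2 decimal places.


b*V = 0.0104 * 104 = 1.0816
c*V^2 = 0.00036 * 10816 = 3.89376
R_per_t = 1.15 + 1.0816 + 3.89376 = 6.12536 N/t
R_total = 6.12536 * 158 = 967.81 N

967.81


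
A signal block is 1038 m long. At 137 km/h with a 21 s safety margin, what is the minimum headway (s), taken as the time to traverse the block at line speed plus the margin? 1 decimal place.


V = 137 / 3.6 = 38.0556 m/s
Block traversal time = 1038 / 38.0556 = 27.2759 s
Headway = 27.2759 + 21
Headway = 48.3 s

48.3


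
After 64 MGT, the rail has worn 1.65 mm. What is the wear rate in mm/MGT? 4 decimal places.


Wear rate = total wear / cumulative tonnage
Rate = 1.65 / 64
Rate = 0.0258 mm/MGT

0.0258


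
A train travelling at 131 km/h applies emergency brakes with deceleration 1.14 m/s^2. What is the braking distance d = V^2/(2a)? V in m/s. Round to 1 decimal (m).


Convert speed: V = 131 / 3.6 = 36.3889 m/s
V^2 = 1324.1512
d = 1324.1512 / (2 * 1.14)
d = 1324.1512 / 2.28
d = 580.8 m

580.8


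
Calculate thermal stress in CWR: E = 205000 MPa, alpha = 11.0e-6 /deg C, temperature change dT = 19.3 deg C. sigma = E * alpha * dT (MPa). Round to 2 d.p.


sigma = E * alpha * dT
sigma = 205000 * 11.0e-6 * 19.3
sigma = 2.255 * 19.3
sigma = 43.52 MPa

43.52


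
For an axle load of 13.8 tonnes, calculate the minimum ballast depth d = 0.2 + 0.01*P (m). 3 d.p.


d = 0.2 + 0.01 * 13.8
d = 0.2 + 0.138
d = 0.338 m

0.338


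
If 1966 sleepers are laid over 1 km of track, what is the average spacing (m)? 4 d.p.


Spacing = 1000 m / number of sleepers
Spacing = 1000 / 1966
Spacing = 0.5086 m

0.5086


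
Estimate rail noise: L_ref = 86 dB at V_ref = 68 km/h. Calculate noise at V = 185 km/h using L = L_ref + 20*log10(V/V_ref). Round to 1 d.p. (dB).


V/V_ref = 185 / 68 = 2.720588
log10(2.720588) = 0.434663
20 * 0.434663 = 8.6933
L = 86 + 8.6933 = 94.7 dB

94.7


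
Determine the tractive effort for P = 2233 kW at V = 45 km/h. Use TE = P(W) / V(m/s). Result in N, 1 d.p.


Convert: P = 2233 kW = 2233000 W
V = 45 / 3.6 = 12.5 m/s
TE = 2233000 / 12.5
TE = 178640.0 N

178640.0


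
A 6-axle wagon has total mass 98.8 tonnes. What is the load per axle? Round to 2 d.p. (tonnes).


Load per axle = total weight / number of axles
Load = 98.8 / 6
Load = 16.47 tonnes

16.47


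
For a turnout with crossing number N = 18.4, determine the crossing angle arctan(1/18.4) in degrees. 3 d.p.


1/N = 1/18.4 = 0.054348
angle = arctan(0.054348) = 0.054294 rad
angle = 0.054294 * 180/pi = 3.111 degrees

3.111


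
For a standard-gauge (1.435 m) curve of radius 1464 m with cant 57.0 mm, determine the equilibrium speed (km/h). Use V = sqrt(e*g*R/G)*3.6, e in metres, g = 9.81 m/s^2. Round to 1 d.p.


Convert cant: e = 57.0 mm = 0.0570 m
V_ms = sqrt(0.0570 * 9.81 * 1464 / 1.435)
V_ms = sqrt(570.4703) = 23.8845 m/s
V = 23.8845 * 3.6 = 86.0 km/h

86.0


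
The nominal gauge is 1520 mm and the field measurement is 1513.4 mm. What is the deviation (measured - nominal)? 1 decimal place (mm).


Deviation = measured - nominal
Deviation = 1513.4 - 1520
Deviation = -6.6 mm

-6.6


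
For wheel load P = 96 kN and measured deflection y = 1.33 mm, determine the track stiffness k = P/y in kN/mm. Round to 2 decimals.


Track stiffness k = P / y
k = 96 / 1.33
k = 72.18 kN/mm

72.18


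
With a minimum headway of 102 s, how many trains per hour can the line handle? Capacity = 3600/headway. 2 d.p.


Capacity = 3600 / headway
Capacity = 3600 / 102
Capacity = 35.29 trains/hour

35.29


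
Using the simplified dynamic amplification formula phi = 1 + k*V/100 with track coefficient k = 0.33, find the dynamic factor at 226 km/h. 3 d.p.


phi = 1 + k * V / 100
phi = 1 + 0.33 * 226 / 100
phi = 1 + 0.7458
phi = 1.746

1.746


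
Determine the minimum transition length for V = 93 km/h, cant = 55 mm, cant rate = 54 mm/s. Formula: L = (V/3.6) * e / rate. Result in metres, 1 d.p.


Convert speed: V = 93 / 3.6 = 25.8333 m/s
L = 25.8333 * 55 / 54
L = 1420.8333 / 54
L = 26.3 m

26.3


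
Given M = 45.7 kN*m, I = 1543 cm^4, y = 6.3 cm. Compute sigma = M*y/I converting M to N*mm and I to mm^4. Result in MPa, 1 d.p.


Convert units:
M = 45.7 kN*m = 45700000 N*mm
y = 6.3 cm = 63 mm
I = 1543 cm^4 = 15430000 mm^4
sigma = 45700000 * 63 / 15430000
sigma = 186.6 MPa

186.6


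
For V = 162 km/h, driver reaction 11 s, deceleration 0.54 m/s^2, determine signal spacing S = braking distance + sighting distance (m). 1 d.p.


V = 162 / 3.6 = 45.0 m/s
Braking distance = 45.0^2 / (2*0.54) = 1875.0 m
Sighting distance = 45.0 * 11 = 495.0 m
S = 1875.0 + 495.0 = 2370.0 m

2370.0


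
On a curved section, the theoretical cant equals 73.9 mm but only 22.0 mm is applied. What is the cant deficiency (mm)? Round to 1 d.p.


Cant deficiency = equilibrium cant - actual cant
CD = 73.9 - 22.0
CD = 51.9 mm

51.9


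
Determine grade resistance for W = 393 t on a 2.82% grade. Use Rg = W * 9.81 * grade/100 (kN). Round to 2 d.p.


Rg = W * 9.81 * grade / 100
Rg = 393 * 9.81 * 2.82 / 100
Rg = 3855.33 * 0.0282
Rg = 108.72 kN

108.72


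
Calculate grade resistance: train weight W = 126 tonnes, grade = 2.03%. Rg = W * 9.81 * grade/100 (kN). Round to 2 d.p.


Rg = W * 9.81 * grade / 100
Rg = 126 * 9.81 * 2.03 / 100
Rg = 1236.06 * 0.0203
Rg = 25.09 kN

25.09


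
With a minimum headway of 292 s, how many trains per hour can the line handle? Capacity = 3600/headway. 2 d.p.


Capacity = 3600 / headway
Capacity = 3600 / 292
Capacity = 12.33 trains/hour

12.33


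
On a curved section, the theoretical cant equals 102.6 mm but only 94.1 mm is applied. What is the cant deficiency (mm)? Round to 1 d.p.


Cant deficiency = equilibrium cant - actual cant
CD = 102.6 - 94.1
CD = 8.5 mm

8.5


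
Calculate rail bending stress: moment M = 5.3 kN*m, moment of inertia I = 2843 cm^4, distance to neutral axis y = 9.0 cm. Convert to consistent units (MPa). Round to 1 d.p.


Convert units:
M = 5.3 kN*m = 5300000 N*mm
y = 9.0 cm = 90 mm
I = 2843 cm^4 = 28430000 mm^4
sigma = 5300000 * 90 / 28430000
sigma = 16.8 MPa

16.8


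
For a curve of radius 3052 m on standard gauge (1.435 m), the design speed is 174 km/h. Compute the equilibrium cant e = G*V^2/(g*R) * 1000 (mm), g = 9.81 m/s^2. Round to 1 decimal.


Convert speed: V = 174 / 3.6 = 48.3333 m/s
Apply formula: e = 1.435 * 48.3333^2 / (9.81 * 3052)
e = 1.435 * 2336.1111 / 29940.12
e = 0.111967 m = 112.0 mm

112.0


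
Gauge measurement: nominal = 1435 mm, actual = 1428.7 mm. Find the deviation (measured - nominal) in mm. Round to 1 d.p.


Deviation = measured - nominal
Deviation = 1428.7 - 1435
Deviation = -6.3 mm

-6.3


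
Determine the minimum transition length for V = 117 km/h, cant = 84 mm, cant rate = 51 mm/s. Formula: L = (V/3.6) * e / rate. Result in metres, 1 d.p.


Convert speed: V = 117 / 3.6 = 32.5 m/s
L = 32.5 * 84 / 51
L = 2730.0 / 51
L = 53.5 m

53.5


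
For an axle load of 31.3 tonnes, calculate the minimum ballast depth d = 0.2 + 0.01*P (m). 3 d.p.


d = 0.2 + 0.01 * 31.3
d = 0.2 + 0.313
d = 0.513 m

0.513


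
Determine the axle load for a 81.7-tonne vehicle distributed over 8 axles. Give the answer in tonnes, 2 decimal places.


Load per axle = total weight / number of axles
Load = 81.7 / 8
Load = 10.21 tonnes

10.21


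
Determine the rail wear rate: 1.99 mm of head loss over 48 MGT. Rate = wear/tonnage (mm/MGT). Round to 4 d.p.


Wear rate = total wear / cumulative tonnage
Rate = 1.99 / 48
Rate = 0.0415 mm/MGT

0.0415


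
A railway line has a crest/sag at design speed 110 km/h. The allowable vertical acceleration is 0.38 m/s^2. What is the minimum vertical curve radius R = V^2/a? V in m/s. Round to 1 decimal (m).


Convert speed: V = 110 / 3.6 = 30.5556 m/s
V^2 = 933.642 m^2/s^2
R_v = 933.642 / 0.38
R_v = 2457.0 m

2457.0


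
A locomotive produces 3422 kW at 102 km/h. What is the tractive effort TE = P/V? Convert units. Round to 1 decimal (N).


Convert: P = 3422 kW = 3422000 W
V = 102 / 3.6 = 28.3333 m/s
TE = 3422000 / 28.3333
TE = 120776.5 N

120776.5
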